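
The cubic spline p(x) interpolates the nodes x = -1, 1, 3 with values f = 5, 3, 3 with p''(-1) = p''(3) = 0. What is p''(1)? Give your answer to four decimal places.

0.7500

Write m_i for p''(x_i). With h_i = 2, 2 and divided differences Δ_i = -1, 0, the continuity of p' gives the tridiagonal system
  2·m_0 + 8·m_1 + 2·m_2 = 6(Δ_1 - Δ_0) = 6
Natural end conditions: m_0 = m_2 = 0.
Hence m_0 = 0, m_1 = 3/4, m_2 = 0.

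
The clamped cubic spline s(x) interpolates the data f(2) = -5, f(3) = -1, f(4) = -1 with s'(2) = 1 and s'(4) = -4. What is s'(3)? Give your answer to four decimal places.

Let m_i = s''(x_i). Step sizes h_i = 1, 1; slopes of the chords Δ_i = (y_(i+1) - y_i)/h_i = 4, 0.
  1·m_0 + 4·m_1 + 1·m_2 = 6(Δ_1 - Δ_0) = -24
Clamped end conditions give two more equations: 2h_0·m_0 + h_0·m_1 = 6(Δ_0 - s'(2)) = 18 and h_1·m_1 + 2h_1·m_2 = 6(s'(4) - Δ_1) = -24.
Solving: m_0 = 25/2, m_1 = -7, m_2 = -17/2.
On [3, 4], s'(x) = b_1 + 2c_1·(x - 3) + 3d_1·(x - 3)² with b_1 = Δ_1 - h_1(2m_1 + m_2)/6 = 15/4, c_1 = m_1/2 = -7/2, d_1 = (m_2 - m_1)/(6h_1) = -1/4. So s'(3) = 15/4.

3.7500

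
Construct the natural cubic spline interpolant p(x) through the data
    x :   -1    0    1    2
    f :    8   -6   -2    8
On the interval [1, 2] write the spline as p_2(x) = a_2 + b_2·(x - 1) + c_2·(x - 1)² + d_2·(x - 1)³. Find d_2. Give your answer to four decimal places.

Let σ_i = p''(x_i). Step sizes h_i = 1, 1, 1; slopes of the chords Δ_i = (y_(i+1) - y_i)/h_i = -14, 4, 10.
  1·σ_0 + 4·σ_1 + 1·σ_2 = 6(Δ_1 - Δ_0) = 108
  1·σ_1 + 4·σ_2 + 1·σ_3 = 6(Δ_2 - Δ_1) = 36
Natural end conditions: σ_0 = σ_3 = 0.
Solving: σ_0 = 0, σ_1 = 132/5, σ_2 = 12/5, σ_3 = 0.
On [1, 2], with p_2(x) = a_2 + b_2·(x - 1) + c_2·(x - 1)² + d_2·(x - 1)³: c_2 = σ_2/2 = 6/5, d_2 = (σ_3 - σ_2)/(6h_2) = -2/5, b_2 = Δ_2 - h_2(2σ_2 + σ_3)/6 = 46/5.

-0.4000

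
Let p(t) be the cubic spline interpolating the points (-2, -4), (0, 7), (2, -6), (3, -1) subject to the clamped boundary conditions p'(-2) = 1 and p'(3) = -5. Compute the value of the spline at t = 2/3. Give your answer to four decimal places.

Put m_i = p'' at the i-th knot. Here h = (2, 2, 1) and Δ = (11/2, -13/2, 5), so the interior equations h_(i-1)·m_(i-1) + 2(h_(i-1)+h_i)·m_i + h_i·m_(i+1) = 6(Δ_i − Δ_(i-1)) read
  2·m_0 + 8·m_1 + 2·m_2 = 6(Δ_1 - Δ_0) = -72
  2·m_1 + 6·m_2 + 1·m_3 = 6(Δ_2 - Δ_1) = 69
Clamped end conditions give two more equations: 2h_0·m_0 + h_0·m_1 = 6(Δ_0 - p'(-2)) = 27 and h_2·m_2 + 2h_2·m_3 = 6(p'(3) - Δ_2) = -60.
Solving: m_0 = 378/23, m_1 = -891/46, m_2 = 576/23, m_3 = -978/23.
On [0, 2], p(t) = 7 - 89/46·t - 891/92·t² + 681/184·t³.
With t = 2/3: p(2/3) = 518/207.

2.5024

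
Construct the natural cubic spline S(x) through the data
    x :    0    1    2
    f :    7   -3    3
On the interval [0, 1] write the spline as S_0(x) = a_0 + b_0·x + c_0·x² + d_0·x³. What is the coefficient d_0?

4

Put σ_i = S'' at the i-th knot. Here h = (1, 1) and Δ = (-10, 6), so the interior equations h_(i-1)·σ_(i-1) + 2(h_(i-1)+h_i)·σ_i + h_i·σ_(i+1) = 6(Δ_i − Δ_(i-1)) read
  1·σ_0 + 4·σ_1 + 1·σ_2 = 6(Δ_1 - Δ_0) = 96
Natural end conditions: σ_0 = σ_2 = 0.
Hence σ_0 = 0, σ_1 = 24, σ_2 = 0.
On [0, 1], with S_0(x) = a_0 + b_0·x + c_0·x² + d_0·x³: c_0 = σ_0/2 = 0, d_0 = (σ_1 - σ_0)/(6h_0) = 4, b_0 = Δ_0 - h_0(2σ_0 + σ_1)/6 = -14.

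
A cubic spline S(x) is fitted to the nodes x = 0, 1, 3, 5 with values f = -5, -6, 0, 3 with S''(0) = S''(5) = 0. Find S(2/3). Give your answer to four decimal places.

-5.9613

Write σ_i for S''(x_i). With h_i = 1, 2, 2 and divided differences Δ_i = -1, 3, 3/2, the continuity of S' gives the tridiagonal system
  1·σ_0 + 6·σ_1 + 2·σ_2 = 6(Δ_1 - Δ_0) = 24
  2·σ_1 + 8·σ_2 + 2·σ_3 = 6(Δ_2 - Δ_1) = -9
Natural end conditions: σ_0 = σ_3 = 0.
Solving the tridiagonal system: σ_0 = 0, σ_1 = 105/22, σ_2 = -51/22, σ_3 = 0.
On [0, 1], S(x) = -5 - 79/44·x + 0·x² + 35/44·x³.
With x = 2/3: S(2/3) = -3541/594.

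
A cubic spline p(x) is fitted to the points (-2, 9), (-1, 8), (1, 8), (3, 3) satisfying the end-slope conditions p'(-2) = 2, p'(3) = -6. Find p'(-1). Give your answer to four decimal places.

-1.6739

Put M_i = p'' at the i-th knot. Here h = (1, 2, 2) and Δ = (-1, 0, -5/2), so the interior equations h_(i-1)·M_(i-1) + 2(h_(i-1)+h_i)·M_i + h_i·M_(i+1) = 6(Δ_i − Δ_(i-1)) read
  1·M_0 + 6·M_1 + 2·M_2 = 6(Δ_1 - Δ_0) = 6
  2·M_1 + 8·M_2 + 2·M_3 = 6(Δ_2 - Δ_1) = -15
Clamped end conditions give two more equations: 2h_0·M_0 + h_0·M_1 = 6(Δ_0 - p'(-2)) = -18 and h_2·M_2 + 2h_2·M_3 = 6(p'(3) - Δ_2) = -21.
Hence M_0 = -245/23, M_1 = 76/23, M_2 = -73/46, M_3 = -205/46.
On [-1, 1], p'(x) = b_1 + 2c_1·(x + 1) + 3d_1·(x + 1)² with b_1 = Δ_1 - h_1(2M_1 + M_2)/6 = -77/46, c_1 = M_1/2 = 38/23, d_1 = (M_2 - M_1)/(6h_1) = -75/184. So p'(-1) = -77/46.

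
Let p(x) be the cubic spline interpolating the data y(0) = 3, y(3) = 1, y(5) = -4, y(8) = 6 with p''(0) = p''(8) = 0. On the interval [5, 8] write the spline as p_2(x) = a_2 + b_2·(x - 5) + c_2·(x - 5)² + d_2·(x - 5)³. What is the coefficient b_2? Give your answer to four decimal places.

Write m_i for p''(x_i). With h_i = 3, 2, 3 and divided differences Δ_i = -2/3, -5/2, 10/3, the continuity of p' gives the tridiagonal system
  3·m_0 + 10·m_1 + 2·m_2 = 6(Δ_1 - Δ_0) = -11
  2·m_1 + 10·m_2 + 3·m_3 = 6(Δ_2 - Δ_1) = 35
Natural end conditions: m_0 = m_3 = 0.
Forward elimination and back-substitution give m_0 = 0, m_1 = -15/8, m_2 = 31/8, m_3 = 0.
On [5, 8], with p_2(x) = a_2 + b_2·(x - 5) + c_2·(x - 5)² + d_2·(x - 5)³: c_2 = m_2/2 = 31/16, d_2 = (m_3 - m_2)/(6h_2) = -31/144, b_2 = Δ_2 - h_2(2m_2 + m_3)/6 = -13/24.

-0.5417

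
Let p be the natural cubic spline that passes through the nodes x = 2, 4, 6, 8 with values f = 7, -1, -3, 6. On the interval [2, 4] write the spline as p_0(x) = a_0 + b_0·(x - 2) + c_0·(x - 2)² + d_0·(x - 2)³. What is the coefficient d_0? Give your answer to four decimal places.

0.1083

Write M_i for p''(x_i). With h_i = 2, 2, 2 and divided differences Δ_i = -4, -1, 9/2, the continuity of p' gives the tridiagonal system
  2·M_0 + 8·M_1 + 2·M_2 = 6(Δ_1 - Δ_0) = 18
  2·M_1 + 8·M_2 + 2·M_3 = 6(Δ_2 - Δ_1) = 33
Natural end conditions: M_0 = M_3 = 0.
Hence M_0 = 0, M_1 = 13/10, M_2 = 19/5, M_3 = 0.
On [2, 4], with p_0(x) = a_0 + b_0·(x - 2) + c_0·(x - 2)² + d_0·(x - 2)³: c_0 = M_0/2 = 0, d_0 = (M_1 - M_0)/(6h_0) = 13/120, b_0 = Δ_0 - h_0(2M_0 + M_1)/6 = -133/30.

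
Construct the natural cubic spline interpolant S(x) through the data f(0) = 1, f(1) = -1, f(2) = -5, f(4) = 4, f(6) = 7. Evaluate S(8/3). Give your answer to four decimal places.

With M_i denoting the second derivative at x_i, h_i = 1, 1, 2, 2, and Δ_i = (y_(i+1) − y_i)/h_i = -2, -4, 9/2, 3/2:
  1·M_0 + 4·M_1 + 1·M_2 = 6(Δ_1 - Δ_0) = -12
  1·M_1 + 6·M_2 + 2·M_3 = 6(Δ_2 - Δ_1) = 51
  2·M_2 + 8·M_3 + 2·M_4 = 6(Δ_3 - Δ_2) = -18
Natural end conditions: M_0 = M_4 = 0.
Solving: M_0 = 0, M_1 = -81/14, M_2 = 78/7, M_3 = -141/28, M_4 = 0.
On [2, 4], S(x) = -5 - 5/4·(x - 2) + 39/7·(x - 2)² - 151/112·(x - 2)³.
With (x - 2) = 2/3: S(8/3) = -710/189.

-3.7566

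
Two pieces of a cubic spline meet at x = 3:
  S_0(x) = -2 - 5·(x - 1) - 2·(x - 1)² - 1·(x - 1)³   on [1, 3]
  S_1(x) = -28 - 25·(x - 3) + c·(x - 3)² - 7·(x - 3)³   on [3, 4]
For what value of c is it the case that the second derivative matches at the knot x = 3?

-8

S_0''(x) = -4 - 6·(x - 1), so S_0''(3) = -16. On the right, S_1''(3) = 2c, so c = -8.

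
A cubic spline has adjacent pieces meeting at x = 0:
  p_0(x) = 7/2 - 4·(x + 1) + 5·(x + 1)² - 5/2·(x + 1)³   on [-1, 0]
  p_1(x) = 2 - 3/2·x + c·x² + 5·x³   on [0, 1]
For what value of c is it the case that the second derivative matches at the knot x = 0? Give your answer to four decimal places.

p_0''(x) = 10 - 15·(x + 1), so p_0''(0) = -5. On the right, p_1''(0) = 2c, so c = -5/2.

-2.5000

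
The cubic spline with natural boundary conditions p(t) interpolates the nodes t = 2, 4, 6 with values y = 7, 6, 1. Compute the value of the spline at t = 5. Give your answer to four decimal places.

3.8750

Write M_i for p''(x_i). With h_i = 2, 2 and divided differences Δ_i = -1/2, -5/2, the continuity of p' gives the tridiagonal system
  2·M_0 + 8·M_1 + 2·M_2 = 6(Δ_1 - Δ_0) = -12
Natural end conditions: M_0 = M_2 = 0.
Solving: M_0 = 0, M_1 = -3/2, M_2 = 0.
On [4, 6], p(t) = 6 - 3/2·(t - 4) - 3/4·(t - 4)² + 1/8·(t - 4)³.
With (t - 4) = 1: p(5) = 31/8.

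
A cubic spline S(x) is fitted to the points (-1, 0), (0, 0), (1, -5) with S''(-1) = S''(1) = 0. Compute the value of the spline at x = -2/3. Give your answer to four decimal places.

0.3704

Write σ_i for S''(x_i). With h_i = 1, 1 and divided differences Δ_i = 0, -5, the continuity of S' gives the tridiagonal system
  1·σ_0 + 4·σ_1 + 1·σ_2 = 6(Δ_1 - Δ_0) = -30
Natural end conditions: σ_0 = σ_2 = 0.
Solving: σ_0 = 0, σ_1 = -15/2, σ_2 = 0.
On [-1, 0], S(x) = 0 + 5/4·(x + 1) + 0·(x + 1)² - 5/4·(x + 1)³.
With (x + 1) = 1/3: S(-2/3) = 10/27.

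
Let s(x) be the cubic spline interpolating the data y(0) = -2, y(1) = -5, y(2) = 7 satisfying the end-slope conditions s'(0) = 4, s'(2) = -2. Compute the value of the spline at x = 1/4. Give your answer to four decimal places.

-2.1992

Write M_i for s''(x_i). With h_i = 1, 1 and divided differences Δ_i = -3, 12, the continuity of s' gives the tridiagonal system
  1·M_0 + 4·M_1 + 1·M_2 = 6(Δ_1 - Δ_0) = 90
Clamped end conditions give two more equations: 2h_0·M_0 + h_0·M_1 = 6(Δ_0 - s'(0)) = -42 and h_1·M_1 + 2h_1·M_2 = 6(s'(2) - Δ_1) = -84.
Hence M_0 = -93/2, M_1 = 51, M_2 = -135/2.
On [0, 1], s(x) = -2 + 4·x - 93/4·x² + 65/4·x³.
With x = 1/4: s(1/4) = -563/256.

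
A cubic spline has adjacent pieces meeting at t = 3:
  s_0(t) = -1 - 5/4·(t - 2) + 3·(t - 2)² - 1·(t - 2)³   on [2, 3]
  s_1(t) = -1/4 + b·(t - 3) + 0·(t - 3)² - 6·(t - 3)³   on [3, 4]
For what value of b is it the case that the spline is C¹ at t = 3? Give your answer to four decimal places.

1.7500

s_0'(t) = -5/4 + 6·(t - 2) - 3·(t - 2)², so s_0'(3) = 7/4. On the right, s_1'(3) = b, so b = 7/4.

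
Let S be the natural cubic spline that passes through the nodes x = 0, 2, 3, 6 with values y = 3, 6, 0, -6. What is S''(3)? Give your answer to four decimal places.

Put M_i = S'' at the i-th knot. Here h = (2, 1, 3) and Δ = (3/2, -6, -2), so the interior equations h_(i-1)·M_(i-1) + 2(h_(i-1)+h_i)·M_i + h_i·M_(i+1) = 6(Δ_i − Δ_(i-1)) read
  2·M_0 + 6·M_1 + 1·M_2 = 6(Δ_1 - Δ_0) = -45
  1·M_1 + 8·M_2 + 3·M_3 = 6(Δ_2 - Δ_1) = 24
Natural end conditions: M_0 = M_3 = 0.
Hence M_0 = 0, M_1 = -384/47, M_2 = 189/47, M_3 = 0.

4.0213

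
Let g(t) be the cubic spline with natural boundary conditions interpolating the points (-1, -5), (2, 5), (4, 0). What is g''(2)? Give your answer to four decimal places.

-3.5000

With M_i denoting the second derivative at x_i, h_i = 3, 2, and Δ_i = (y_(i+1) − y_i)/h_i = 10/3, -5/2:
  3·M_0 + 10·M_1 + 2·M_2 = 6(Δ_1 - Δ_0) = -35
Natural end conditions: M_0 = M_2 = 0.
Forward elimination and back-substitution give M_0 = 0, M_1 = -7/2, M_2 = 0.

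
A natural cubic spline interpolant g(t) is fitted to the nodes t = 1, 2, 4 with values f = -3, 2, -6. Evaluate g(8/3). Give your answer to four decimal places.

1.5556

Let m_i = g''(x_i). Step sizes h_i = 1, 2; slopes of the chords Δ_i = (y_(i+1) - y_i)/h_i = 5, -4.
  1·m_0 + 6·m_1 + 2·m_2 = 6(Δ_1 - Δ_0) = -54
Natural end conditions: m_0 = m_2 = 0.
Solving the tridiagonal system: m_0 = 0, m_1 = -9, m_2 = 0.
On [2, 4], g(t) = 2 + 2·(t - 2) - 9/2·(t - 2)² + 3/4·(t - 2)³.
With (t - 2) = 2/3: g(8/3) = 14/9.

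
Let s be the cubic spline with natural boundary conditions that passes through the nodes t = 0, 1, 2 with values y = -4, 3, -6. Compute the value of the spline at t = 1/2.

With σ_i denoting the second derivative at x_i, h_i = 1, 1, and Δ_i = (y_(i+1) − y_i)/h_i = 7, -9:
  1·σ_0 + 4·σ_1 + 1·σ_2 = 6(Δ_1 - Δ_0) = -96
Natural end conditions: σ_0 = σ_2 = 0.
Solving: σ_0 = 0, σ_1 = -24, σ_2 = 0.
On [0, 1], s(t) = -4 + 11·t + 0·t² - 4·t³.
With t = 1/2: s(1/2) = 1.

1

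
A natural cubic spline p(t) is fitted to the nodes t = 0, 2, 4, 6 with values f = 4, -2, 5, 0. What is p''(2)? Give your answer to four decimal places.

Put M_i = p'' at the i-th knot. Here h = (2, 2, 2) and Δ = (-3, 7/2, -5/2), so the interior equations h_(i-1)·M_(i-1) + 2(h_(i-1)+h_i)·M_i + h_i·M_(i+1) = 6(Δ_i − Δ_(i-1)) read
  2·M_0 + 8·M_1 + 2·M_2 = 6(Δ_1 - Δ_0) = 39
  2·M_1 + 8·M_2 + 2·M_3 = 6(Δ_2 - Δ_1) = -36
Natural end conditions: M_0 = M_3 = 0.
Solving: M_0 = 0, M_1 = 32/5, M_2 = -61/10, M_3 = 0.

6.4000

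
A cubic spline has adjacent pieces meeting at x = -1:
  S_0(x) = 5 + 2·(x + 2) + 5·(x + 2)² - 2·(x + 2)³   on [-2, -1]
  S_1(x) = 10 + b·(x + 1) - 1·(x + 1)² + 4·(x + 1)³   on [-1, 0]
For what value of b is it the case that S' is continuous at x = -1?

S_0'(x) = 2 + 10·(x + 2) - 6·(x + 2)², so S_0'(-1) = 6. On the right, S_1'(-1) = b, so b = 6.

6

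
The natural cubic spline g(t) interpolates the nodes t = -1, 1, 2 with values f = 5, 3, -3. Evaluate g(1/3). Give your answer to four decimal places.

Write σ_i for g''(x_i). With h_i = 2, 1 and divided differences Δ_i = -1, -6, the continuity of g' gives the tridiagonal system
  2·σ_0 + 6·σ_1 + 1·σ_2 = 6(Δ_1 - Δ_0) = -30
Natural end conditions: σ_0 = σ_2 = 0.
Forward elimination and back-substitution give σ_0 = 0, σ_1 = -5, σ_2 = 0.
On [-1, 1], g(t) = 5 + 2/3·(t + 1) + 0·(t + 1)² - 5/12·(t + 1)³.
With (t + 1) = 4/3: g(1/3) = 397/81.

4.9012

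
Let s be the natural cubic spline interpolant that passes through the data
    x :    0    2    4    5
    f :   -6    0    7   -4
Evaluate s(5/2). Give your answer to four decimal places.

Write M_i for s''(x_i). With h_i = 2, 2, 1 and divided differences Δ_i = 3, 7/2, -11, the continuity of s' gives the tridiagonal system
  2·M_0 + 8·M_1 + 2·M_2 = 6(Δ_1 - Δ_0) = 3
  2·M_1 + 6·M_2 + 1·M_3 = 6(Δ_2 - Δ_1) = -87
Natural end conditions: M_0 = M_3 = 0.
Hence M_0 = 0, M_1 = 48/11, M_2 = -351/22, M_3 = 0.
On [2, 4], s(x) = 0 + 65/11·(x - 2) + 24/11·(x - 2)² - 149/88·(x - 2)³.
With (x - 2) = 1/2: s(5/2) = 2315/704.

3.2884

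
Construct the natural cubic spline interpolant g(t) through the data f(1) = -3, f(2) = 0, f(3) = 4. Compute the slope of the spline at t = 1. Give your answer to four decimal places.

2.7500

With m_i denoting the second derivative at x_i, h_i = 1, 1, and Δ_i = (y_(i+1) − y_i)/h_i = 3, 4:
  1·m_0 + 4·m_1 + 1·m_2 = 6(Δ_1 - Δ_0) = 6
Natural end conditions: m_0 = m_2 = 0.
Solving the tridiagonal system: m_0 = 0, m_1 = 3/2, m_2 = 0.
On [1, 2], g'(t) = b_0 + 2c_0·(t - 1) + 3d_0·(t - 1)² with b_0 = Δ_0 - h_0(2m_0 + m_1)/6 = 11/4, c_0 = m_0/2 = 0, d_0 = (m_1 - m_0)/(6h_0) = 1/4. So g'(1) = 11/4.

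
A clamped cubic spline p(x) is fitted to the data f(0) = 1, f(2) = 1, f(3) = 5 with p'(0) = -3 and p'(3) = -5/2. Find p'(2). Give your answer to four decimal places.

With M_i denoting the second derivative at x_i, h_i = 2, 1, and Δ_i = (y_(i+1) − y_i)/h_i = 0, 4:
  2·M_0 + 6·M_1 + 1·M_2 = 6(Δ_1 - Δ_0) = 24
Clamped end conditions give two more equations: 2h_0·M_0 + h_0·M_1 = 6(Δ_0 - p'(0)) = 18 and h_1·M_1 + 2h_1·M_2 = 6(p'(3) - Δ_1) = -39.
Hence M_0 = 2/3, M_1 = 23/3, M_2 = -70/3.
On [2, 3], p'(x) = b_1 + 2c_1·(x - 2) + 3d_1·(x - 2)² with b_1 = Δ_1 - h_1(2M_1 + M_2)/6 = 16/3, c_1 = M_1/2 = 23/6, d_1 = (M_2 - M_1)/(6h_1) = -31/6. So p'(2) = 16/3.

5.3333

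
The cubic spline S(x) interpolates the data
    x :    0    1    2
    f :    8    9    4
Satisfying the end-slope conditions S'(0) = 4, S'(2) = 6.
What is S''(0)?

Put M_i = S'' at the i-th knot. Here h = (1, 1) and Δ = (1, -5), so the interior equations h_(i-1)·M_(i-1) + 2(h_(i-1)+h_i)·M_i + h_i·M_(i+1) = 6(Δ_i − Δ_(i-1)) read
  1·M_0 + 4·M_1 + 1·M_2 = 6(Δ_1 - Δ_0) = -36
Clamped end conditions give two more equations: 2h_0·M_0 + h_0·M_1 = 6(Δ_0 - S'(0)) = -18 and h_1·M_1 + 2h_1·M_2 = 6(S'(2) - Δ_1) = 66.
Solving: M_0 = 1, M_1 = -20, M_2 = 43.

1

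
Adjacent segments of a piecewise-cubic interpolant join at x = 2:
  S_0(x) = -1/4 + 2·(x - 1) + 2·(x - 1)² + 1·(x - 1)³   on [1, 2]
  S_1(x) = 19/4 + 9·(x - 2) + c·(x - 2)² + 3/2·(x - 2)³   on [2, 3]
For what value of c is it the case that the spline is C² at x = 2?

S_0''(x) = 4 + 6·(x - 1), so S_0''(2) = 10. On the right, S_1''(2) = 2c, so c = 5.

5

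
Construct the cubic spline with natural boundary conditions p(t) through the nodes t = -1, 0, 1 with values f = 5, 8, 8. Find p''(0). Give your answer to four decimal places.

-4.5000

Let m_i = p''(x_i). Step sizes h_i = 1, 1; slopes of the chords Δ_i = (y_(i+1) - y_i)/h_i = 3, 0.
  1·m_0 + 4·m_1 + 1·m_2 = 6(Δ_1 - Δ_0) = -18
Natural end conditions: m_0 = m_2 = 0.
Hence m_0 = 0, m_1 = -9/2, m_2 = 0.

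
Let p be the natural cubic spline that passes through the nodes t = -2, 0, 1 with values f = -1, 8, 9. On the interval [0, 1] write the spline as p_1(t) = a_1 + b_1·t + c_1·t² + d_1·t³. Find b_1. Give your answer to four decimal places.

2.1667

Write M_i for p''(x_i). With h_i = 2, 1 and divided differences Δ_i = 9/2, 1, the continuity of p' gives the tridiagonal system
  2·M_0 + 6·M_1 + 1·M_2 = 6(Δ_1 - Δ_0) = -21
Natural end conditions: M_0 = M_2 = 0.
Forward elimination and back-substitution give M_0 = 0, M_1 = -7/2, M_2 = 0.
On [0, 1], with p_1(t) = a_1 + b_1·t + c_1·t² + d_1·t³: c_1 = M_1/2 = -7/4, d_1 = (M_2 - M_1)/(6h_1) = 7/12, b_1 = Δ_1 - h_1(2M_1 + M_2)/6 = 13/6.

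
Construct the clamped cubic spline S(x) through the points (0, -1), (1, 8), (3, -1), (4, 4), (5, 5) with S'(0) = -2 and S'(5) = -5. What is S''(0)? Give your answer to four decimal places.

47.0156

With M_i denoting the second derivative at x_i, h_i = 1, 2, 1, 1, and Δ_i = (y_(i+1) − y_i)/h_i = 9, -9/2, 5, 1:
  1·M_0 + 6·M_1 + 2·M_2 = 6(Δ_1 - Δ_0) = -81
  2·M_1 + 6·M_2 + 1·M_3 = 6(Δ_2 - Δ_1) = 57
  1·M_2 + 4·M_3 + 1·M_4 = 6(Δ_3 - Δ_2) = -24
Clamped end conditions give two more equations: 2h_0·M_0 + h_0·M_1 = 6(Δ_0 - S'(0)) = 66 and h_3·M_3 + 2h_3·M_4 = 6(S'(5) - Δ_3) = -36.
Forward elimination and back-substitution give M_0 = 3009/64, M_1 = -897/32, M_2 = 2571/128, M_3 = -477/64, M_4 = -1827/128.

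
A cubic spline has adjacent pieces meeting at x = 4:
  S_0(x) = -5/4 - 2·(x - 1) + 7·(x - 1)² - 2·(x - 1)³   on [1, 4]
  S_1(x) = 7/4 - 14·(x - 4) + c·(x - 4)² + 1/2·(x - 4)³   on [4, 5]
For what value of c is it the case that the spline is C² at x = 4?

S_0''(x) = 14 - 12·(x - 1), so S_0''(4) = -22. On the right, S_1''(4) = 2c, so c = -11.

-11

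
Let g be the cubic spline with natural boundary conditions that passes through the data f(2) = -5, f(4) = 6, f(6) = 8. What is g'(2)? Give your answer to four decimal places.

Let m_i = g''(x_i). Step sizes h_i = 2, 2; slopes of the chords Δ_i = (y_(i+1) - y_i)/h_i = 11/2, 1.
  2·m_0 + 8·m_1 + 2·m_2 = 6(Δ_1 - Δ_0) = -27
Natural end conditions: m_0 = m_2 = 0.
Solving: m_0 = 0, m_1 = -27/8, m_2 = 0.
On [2, 4], g'(x) = b_0 + 2c_0·(x - 2) + 3d_0·(x - 2)² with b_0 = Δ_0 - h_0(2m_0 + m_1)/6 = 53/8, c_0 = m_0/2 = 0, d_0 = (m_1 - m_0)/(6h_0) = -9/32. So g'(2) = 53/8.

6.6250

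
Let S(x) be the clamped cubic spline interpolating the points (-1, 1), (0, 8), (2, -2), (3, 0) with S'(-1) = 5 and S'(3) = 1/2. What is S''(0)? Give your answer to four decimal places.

Put M_i = S'' at the i-th knot. Here h = (1, 2, 1) and Δ = (7, -5, 2), so the interior equations h_(i-1)·M_(i-1) + 2(h_(i-1)+h_i)·M_i + h_i·M_(i+1) = 6(Δ_i − Δ_(i-1)) read
  1·M_0 + 6·M_1 + 2·M_2 = 6(Δ_1 - Δ_0) = -72
  2·M_1 + 6·M_2 + 1·M_3 = 6(Δ_2 - Δ_1) = 42
Clamped end conditions give two more equations: 2h_0·M_0 + h_0·M_1 = 6(Δ_0 - S'(-1)) = 12 and h_2·M_2 + 2h_2·M_3 = 6(S'(3) - Δ_2) = -9.
Solving the tridiagonal system: M_0 = 558/35, M_1 = -696/35, M_2 = 549/35, M_3 = -432/35.

-19.8857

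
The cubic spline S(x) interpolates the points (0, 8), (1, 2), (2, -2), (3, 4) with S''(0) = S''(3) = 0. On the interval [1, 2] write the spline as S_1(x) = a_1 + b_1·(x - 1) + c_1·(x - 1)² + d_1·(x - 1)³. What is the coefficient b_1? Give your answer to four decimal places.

Write m_i for S''(x_i). With h_i = 1, 1, 1 and divided differences Δ_i = -6, -4, 6, the continuity of S' gives the tridiagonal system
  1·m_0 + 4·m_1 + 1·m_2 = 6(Δ_1 - Δ_0) = 12
  1·m_1 + 4·m_2 + 1·m_3 = 6(Δ_2 - Δ_1) = 60
Natural end conditions: m_0 = m_3 = 0.
Solving the tridiagonal system: m_0 = 0, m_1 = -4/5, m_2 = 76/5, m_3 = 0.
On [1, 2], with S_1(x) = a_1 + b_1·(x - 1) + c_1·(x - 1)² + d_1·(x - 1)³: c_1 = m_1/2 = -2/5, d_1 = (m_2 - m_1)/(6h_1) = 8/3, b_1 = Δ_1 - h_1(2m_1 + m_2)/6 = -94/15.

-6.2667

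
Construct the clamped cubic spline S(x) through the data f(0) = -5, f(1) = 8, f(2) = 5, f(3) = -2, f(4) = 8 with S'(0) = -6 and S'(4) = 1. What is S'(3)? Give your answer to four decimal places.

4.9286

Write σ_i for S''(x_i). With h_i = 1, 1, 1, 1 and divided differences Δ_i = 13, -3, -7, 10, the continuity of S' gives the tridiagonal system
  1·σ_0 + 4·σ_1 + 1·σ_2 = 6(Δ_1 - Δ_0) = -96
  1·σ_1 + 4·σ_2 + 1·σ_3 = 6(Δ_2 - Δ_1) = -24
  1·σ_2 + 4·σ_3 + 1·σ_4 = 6(Δ_3 - Δ_2) = 102
Clamped end conditions give two more equations: 2h_0·σ_0 + h_0·σ_1 = 6(Δ_0 - S'(0)) = 114 and h_3·σ_3 + 2h_3·σ_4 = 6(S'(4) - Δ_3) = -54.
Solving the tridiagonal system: σ_0 = 547/7, σ_1 = -296/7, σ_2 = -5, σ_3 = 268/7, σ_4 = -323/7.
On [3, 4], S'(x) = b_3 + 2c_3·(x - 3) + 3d_3·(x - 3)² with b_3 = Δ_3 - h_3(2σ_3 + σ_4)/6 = 69/14, c_3 = σ_3/2 = 134/7, d_3 = (σ_4 - σ_3)/(6h_3) = -197/14. So S'(3) = 69/14.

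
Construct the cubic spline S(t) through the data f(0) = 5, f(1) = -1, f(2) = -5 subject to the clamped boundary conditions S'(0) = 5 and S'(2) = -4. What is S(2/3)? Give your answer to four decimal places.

Put σ_i = S'' at the i-th knot. Here h = (1, 1) and Δ = (-6, -4), so the interior equations h_(i-1)·σ_(i-1) + 2(h_(i-1)+h_i)·σ_i + h_i·σ_(i+1) = 6(Δ_i − Δ_(i-1)) read
  1·σ_0 + 4·σ_1 + 1·σ_2 = 6(Δ_1 - Δ_0) = 12
Clamped end conditions give two more equations: 2h_0·σ_0 + h_0·σ_1 = 6(Δ_0 - S'(0)) = -66 and h_1·σ_1 + 2h_1·σ_2 = 6(S'(2) - Δ_1) = 0.
Solving the tridiagonal system: σ_0 = -81/2, σ_1 = 15, σ_2 = -15/2.
On [0, 1], S(t) = 5 + 5·t - 81/4·t² + 37/4·t³.
With t = 2/3: S(2/3) = 56/27.

2.0741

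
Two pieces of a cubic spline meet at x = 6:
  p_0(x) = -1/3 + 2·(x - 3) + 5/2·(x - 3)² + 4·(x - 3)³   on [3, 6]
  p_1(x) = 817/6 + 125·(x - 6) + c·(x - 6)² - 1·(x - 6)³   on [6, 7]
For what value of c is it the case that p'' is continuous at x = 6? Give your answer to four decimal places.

p_0''(x) = 5 + 24·(x - 3), so p_0''(6) = 77. On the right, p_1''(6) = 2c, so c = 77/2.

38.5000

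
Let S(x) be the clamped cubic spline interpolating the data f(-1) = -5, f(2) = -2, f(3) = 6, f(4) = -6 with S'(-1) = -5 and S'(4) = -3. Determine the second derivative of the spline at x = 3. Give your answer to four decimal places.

With m_i denoting the second derivative at x_i, h_i = 3, 1, 1, and Δ_i = (y_(i+1) − y_i)/h_i = 1, 8, -12:
  3·m_0 + 8·m_1 + 1·m_2 = 6(Δ_1 - Δ_0) = 42
  1·m_1 + 4·m_2 + 1·m_3 = 6(Δ_2 - Δ_1) = -120
Clamped end conditions give two more equations: 2h_0·m_0 + h_0·m_1 = 6(Δ_0 - S'(-1)) = 36 and h_2·m_2 + 2h_2·m_3 = 6(S'(4) - Δ_2) = 54.
Solving: m_0 = 20/29, m_1 = 308/29, m_2 = -1306/29, m_3 = 1436/29.

-45.0345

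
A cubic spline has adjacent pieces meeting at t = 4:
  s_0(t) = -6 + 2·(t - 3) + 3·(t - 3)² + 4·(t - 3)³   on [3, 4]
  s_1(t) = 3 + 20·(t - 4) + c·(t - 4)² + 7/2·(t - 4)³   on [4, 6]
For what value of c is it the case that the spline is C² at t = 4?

15

s_0''(t) = 6 + 24·(t - 3), so s_0''(4) = 30. On the right, s_1''(4) = 2c, so c = 15.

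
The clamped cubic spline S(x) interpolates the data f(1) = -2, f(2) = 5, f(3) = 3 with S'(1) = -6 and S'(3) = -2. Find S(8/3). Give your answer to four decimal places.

4.2407

Put m_i = S'' at the i-th knot. Here h = (1, 1) and Δ = (7, -2), so the interior equations h_(i-1)·m_(i-1) + 2(h_(i-1)+h_i)·m_i + h_i·m_(i+1) = 6(Δ_i − Δ_(i-1)) read
  1·m_0 + 4·m_1 + 1·m_2 = 6(Δ_1 - Δ_0) = -54
Clamped end conditions give two more equations: 2h_0·m_0 + h_0·m_1 = 6(Δ_0 - S'(1)) = 78 and h_1·m_1 + 2h_1·m_2 = 6(S'(3) - Δ_1) = 0.
Hence m_0 = 109/2, m_1 = -31, m_2 = 31/2.
On [2, 3], S(x) = 5 + 23/4·(x - 2) - 31/2·(x - 2)² + 31/4·(x - 2)³.
With (x - 2) = 2/3: S(8/3) = 229/54.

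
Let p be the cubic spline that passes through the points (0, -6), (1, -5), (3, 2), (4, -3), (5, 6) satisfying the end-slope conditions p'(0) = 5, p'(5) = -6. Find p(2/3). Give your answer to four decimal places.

Put σ_i = p'' at the i-th knot. Here h = (1, 2, 1, 1) and Δ = (1, 7/2, -5, 9), so the interior equations h_(i-1)·σ_(i-1) + 2(h_(i-1)+h_i)·σ_i + h_i·σ_(i+1) = 6(Δ_i − Δ_(i-1)) read
  1·σ_0 + 6·σ_1 + 2·σ_2 = 6(Δ_1 - Δ_0) = 15
  2·σ_1 + 6·σ_2 + 1·σ_3 = 6(Δ_2 - Δ_1) = -51
  1·σ_2 + 4·σ_3 + 1·σ_4 = 6(Δ_3 - Δ_2) = 84
Clamped end conditions give two more equations: 2h_0·σ_0 + h_0·σ_1 = 6(Δ_0 - p'(0)) = -24 and h_3·σ_3 + 2h_3·σ_4 = 6(p'(5) - Δ_3) = -90.
Hence σ_0 = -1153/64, σ_1 = 385/32, σ_2 = -2507/128, σ_3 = 2717/64, σ_4 = -8477/128.
On [0, 1], p(x) = -6 + 5·x - 1153/128·x² + 641/128·x³.
With x = 2/3: p(2/3) = -4481/864.

-5.1863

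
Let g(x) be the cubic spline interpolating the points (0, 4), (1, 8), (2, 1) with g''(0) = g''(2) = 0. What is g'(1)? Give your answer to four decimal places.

-1.5000

Let M_i = g''(x_i). Step sizes h_i = 1, 1; slopes of the chords Δ_i = (y_(i+1) - y_i)/h_i = 4, -7.
  1·M_0 + 4·M_1 + 1·M_2 = 6(Δ_1 - Δ_0) = -66
Natural end conditions: M_0 = M_2 = 0.
Solving: M_0 = 0, M_1 = -33/2, M_2 = 0.
On [1, 2], g'(x) = b_1 + 2c_1·(x - 1) + 3d_1·(x - 1)² with b_1 = Δ_1 - h_1(2M_1 + M_2)/6 = -3/2, c_1 = M_1/2 = -33/4, d_1 = (M_2 - M_1)/(6h_1) = 11/4. So g'(1) = -3/2.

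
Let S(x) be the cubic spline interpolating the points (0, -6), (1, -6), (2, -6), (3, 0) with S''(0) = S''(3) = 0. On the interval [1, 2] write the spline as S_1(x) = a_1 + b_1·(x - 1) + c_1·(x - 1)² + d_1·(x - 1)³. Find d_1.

2

Write M_i for S''(x_i). With h_i = 1, 1, 1 and divided differences Δ_i = 0, 0, 6, the continuity of S' gives the tridiagonal system
  1·M_0 + 4·M_1 + 1·M_2 = 6(Δ_1 - Δ_0) = 0
  1·M_1 + 4·M_2 + 1·M_3 = 6(Δ_2 - Δ_1) = 36
Natural end conditions: M_0 = M_3 = 0.
Forward elimination and back-substitution give M_0 = 0, M_1 = -12/5, M_2 = 48/5, M_3 = 0.
On [1, 2], with S_1(x) = a_1 + b_1·(x - 1) + c_1·(x - 1)² + d_1·(x - 1)³: c_1 = M_1/2 = -6/5, d_1 = (M_2 - M_1)/(6h_1) = 2, b_1 = Δ_1 - h_1(2M_1 + M_2)/6 = -4/5.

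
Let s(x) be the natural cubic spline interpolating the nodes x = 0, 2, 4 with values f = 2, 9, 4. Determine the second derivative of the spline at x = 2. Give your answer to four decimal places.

-4.5000

Let σ_i = s''(x_i). Step sizes h_i = 2, 2; slopes of the chords Δ_i = (y_(i+1) - y_i)/h_i = 7/2, -5/2.
  2·σ_0 + 8·σ_1 + 2·σ_2 = 6(Δ_1 - Δ_0) = -36
Natural end conditions: σ_0 = σ_2 = 0.
Solving: σ_0 = 0, σ_1 = -9/2, σ_2 = 0.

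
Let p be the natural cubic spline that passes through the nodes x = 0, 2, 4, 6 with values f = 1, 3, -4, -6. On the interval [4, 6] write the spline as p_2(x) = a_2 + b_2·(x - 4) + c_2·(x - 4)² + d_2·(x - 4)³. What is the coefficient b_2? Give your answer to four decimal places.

With m_i denoting the second derivative at x_i, h_i = 2, 2, 2, and Δ_i = (y_(i+1) − y_i)/h_i = 1, -7/2, -1:
  2·m_0 + 8·m_1 + 2·m_2 = 6(Δ_1 - Δ_0) = -27
  2·m_1 + 8·m_2 + 2·m_3 = 6(Δ_2 - Δ_1) = 15
Natural end conditions: m_0 = m_3 = 0.
Solving the tridiagonal system: m_0 = 0, m_1 = -41/10, m_2 = 29/10, m_3 = 0.
On [4, 6], with p_2(x) = a_2 + b_2·(x - 4) + c_2·(x - 4)² + d_2·(x - 4)³: c_2 = m_2/2 = 29/20, d_2 = (m_3 - m_2)/(6h_2) = -29/120, b_2 = Δ_2 - h_2(2m_2 + m_3)/6 = -44/15.

-2.9333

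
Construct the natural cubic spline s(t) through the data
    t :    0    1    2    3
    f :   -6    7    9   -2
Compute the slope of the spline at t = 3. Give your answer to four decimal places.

-13.7333

Let σ_i = s''(x_i). Step sizes h_i = 1, 1, 1; slopes of the chords Δ_i = (y_(i+1) - y_i)/h_i = 13, 2, -11.
  1·σ_0 + 4·σ_1 + 1·σ_2 = 6(Δ_1 - Δ_0) = -66
  1·σ_1 + 4·σ_2 + 1·σ_3 = 6(Δ_2 - Δ_1) = -78
Natural end conditions: σ_0 = σ_3 = 0.
Hence σ_0 = 0, σ_1 = -62/5, σ_2 = -82/5, σ_3 = 0.
On [2, 3], s'(t) = b_2 + 2c_2·(t - 2) + 3d_2·(t - 2)² with b_2 = Δ_2 - h_2(2σ_2 + σ_3)/6 = -83/15, c_2 = σ_2/2 = -41/5, d_2 = (σ_3 - σ_2)/(6h_2) = 41/15. So s'(3) = -206/15.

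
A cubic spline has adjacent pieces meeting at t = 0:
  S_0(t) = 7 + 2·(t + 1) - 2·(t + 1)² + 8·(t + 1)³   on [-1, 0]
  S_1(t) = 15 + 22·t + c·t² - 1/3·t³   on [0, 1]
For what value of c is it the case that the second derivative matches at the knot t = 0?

22

S_0''(t) = -4 + 48·(t + 1), so S_0''(0) = 44. On the right, S_1''(0) = 2c, so c = 22.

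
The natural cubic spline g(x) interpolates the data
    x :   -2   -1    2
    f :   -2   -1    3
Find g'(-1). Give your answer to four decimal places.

Put M_i = g'' at the i-th knot. Here h = (1, 3) and Δ = (1, 4/3), so the interior equations h_(i-1)·M_(i-1) + 2(h_(i-1)+h_i)·M_i + h_i·M_(i+1) = 6(Δ_i − Δ_(i-1)) read
  1·M_0 + 8·M_1 + 3·M_2 = 6(Δ_1 - Δ_0) = 2
Natural end conditions: M_0 = M_2 = 0.
Solving: M_0 = 0, M_1 = 1/4, M_2 = 0.
On [-1, 2], g'(x) = b_1 + 2c_1·(x + 1) + 3d_1·(x + 1)² with b_1 = Δ_1 - h_1(2M_1 + M_2)/6 = 13/12, c_1 = M_1/2 = 1/8, d_1 = (M_2 - M_1)/(6h_1) = -1/72. So g'(-1) = 13/12.

1.0833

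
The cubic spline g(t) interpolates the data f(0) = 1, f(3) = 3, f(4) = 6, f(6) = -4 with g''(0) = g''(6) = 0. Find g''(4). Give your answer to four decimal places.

-8.4681

Let m_i = g''(x_i). Step sizes h_i = 3, 1, 2; slopes of the chords Δ_i = (y_(i+1) - y_i)/h_i = 2/3, 3, -5.
  3·m_0 + 8·m_1 + 1·m_2 = 6(Δ_1 - Δ_0) = 14
  1·m_1 + 6·m_2 + 2·m_3 = 6(Δ_2 - Δ_1) = -48
Natural end conditions: m_0 = m_3 = 0.
Solving the tridiagonal system: m_0 = 0, m_1 = 132/47, m_2 = -398/47, m_3 = 0.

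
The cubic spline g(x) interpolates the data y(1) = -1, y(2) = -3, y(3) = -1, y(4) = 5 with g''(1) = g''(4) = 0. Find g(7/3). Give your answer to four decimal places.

Put m_i = g'' at the i-th knot. Here h = (1, 1, 1) and Δ = (-2, 2, 6), so the interior equations h_(i-1)·m_(i-1) + 2(h_(i-1)+h_i)·m_i + h_i·m_(i+1) = 6(Δ_i − Δ_(i-1)) read
  1·m_0 + 4·m_1 + 1·m_2 = 6(Δ_1 - Δ_0) = 24
  1·m_1 + 4·m_2 + 1·m_3 = 6(Δ_2 - Δ_1) = 24
Natural end conditions: m_0 = m_3 = 0.
Hence m_0 = 0, m_1 = 24/5, m_2 = 24/5, m_3 = 0.
On [2, 3], g(x) = -3 - 2/5·(x - 2) + 12/5·(x - 2)² + 0·(x - 2)³.
With (x - 2) = 1/3: g(7/3) = -43/15.

-2.8667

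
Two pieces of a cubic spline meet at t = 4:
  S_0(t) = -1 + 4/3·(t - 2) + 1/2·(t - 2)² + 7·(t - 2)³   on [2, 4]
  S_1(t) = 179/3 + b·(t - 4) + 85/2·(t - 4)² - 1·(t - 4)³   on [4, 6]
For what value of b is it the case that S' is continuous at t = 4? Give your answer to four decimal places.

87.3333

S_0'(t) = 4/3 + 1·(t - 2) + 21·(t - 2)², so S_0'(4) = 262/3. On the right, S_1'(4) = b, so b = 262/3.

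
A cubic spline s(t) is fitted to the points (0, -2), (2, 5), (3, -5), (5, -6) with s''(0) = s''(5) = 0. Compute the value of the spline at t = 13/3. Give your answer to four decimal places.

Let M_i = s''(x_i). Step sizes h_i = 2, 1, 2; slopes of the chords Δ_i = (y_(i+1) - y_i)/h_i = 7/2, -10, -1/2.
  2·M_0 + 6·M_1 + 1·M_2 = 6(Δ_1 - Δ_0) = -81
  1·M_1 + 6·M_2 + 2·M_3 = 6(Δ_2 - Δ_1) = 57
Natural end conditions: M_0 = M_3 = 0.
Hence M_0 = 0, M_1 = -543/35, M_2 = 423/35, M_3 = 0.
On [3, 5], s(t) = -5 - 599/70·(t - 3) + 423/70·(t - 3)² - 141/140·(t - 3)³.
With (t - 3) = 4/3: s(13/3) = -2537/315.

-8.0540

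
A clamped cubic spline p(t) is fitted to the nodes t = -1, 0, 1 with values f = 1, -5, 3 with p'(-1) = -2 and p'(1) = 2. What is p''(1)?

Put M_i = p'' at the i-th knot. Here h = (1, 1) and Δ = (-6, 8), so the interior equations h_(i-1)·M_(i-1) + 2(h_(i-1)+h_i)·M_i + h_i·M_(i+1) = 6(Δ_i − Δ_(i-1)) read
  1·M_0 + 4·M_1 + 1·M_2 = 6(Δ_1 - Δ_0) = 84
Clamped end conditions give two more equations: 2h_0·M_0 + h_0·M_1 = 6(Δ_0 - p'(-1)) = -24 and h_1·M_1 + 2h_1·M_2 = 6(p'(1) - Δ_1) = -36.
Solving the tridiagonal system: M_0 = -31, M_1 = 38, M_2 = -37.

-37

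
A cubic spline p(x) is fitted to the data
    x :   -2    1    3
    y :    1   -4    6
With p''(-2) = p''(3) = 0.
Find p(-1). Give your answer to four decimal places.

-2.4444

Write m_i for p''(x_i). With h_i = 3, 2 and divided differences Δ_i = -5/3, 5, the continuity of p' gives the tridiagonal system
  3·m_0 + 10·m_1 + 2·m_2 = 6(Δ_1 - Δ_0) = 40
Natural end conditions: m_0 = m_2 = 0.
Solving the tridiagonal system: m_0 = 0, m_1 = 4, m_2 = 0.
On [-2, 1], p(x) = 1 - 11/3·(x + 2) + 0·(x + 2)² + 2/9·(x + 2)³.
With (x + 2) = 1: p(-1) = -22/9.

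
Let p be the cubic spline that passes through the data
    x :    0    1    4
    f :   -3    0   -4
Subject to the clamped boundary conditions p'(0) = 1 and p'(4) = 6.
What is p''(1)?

-9

Let M_i = p''(x_i). Step sizes h_i = 1, 3; slopes of the chords Δ_i = (y_(i+1) - y_i)/h_i = 3, -4/3.
  1·M_0 + 8·M_1 + 3·M_2 = 6(Δ_1 - Δ_0) = -26
Clamped end conditions give two more equations: 2h_0·M_0 + h_0·M_1 = 6(Δ_0 - p'(0)) = 12 and h_1·M_1 + 2h_1·M_2 = 6(p'(4) - Δ_1) = 44.
Forward elimination and back-substitution give M_0 = 21/2, M_1 = -9, M_2 = 71/6.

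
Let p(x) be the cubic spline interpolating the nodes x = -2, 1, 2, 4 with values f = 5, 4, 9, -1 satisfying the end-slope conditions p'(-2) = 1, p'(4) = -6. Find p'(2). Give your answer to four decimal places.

1.9524

Write M_i for p''(x_i). With h_i = 3, 1, 2 and divided differences Δ_i = -1/3, 5, -5, the continuity of p' gives the tridiagonal system
  3·M_0 + 8·M_1 + 1·M_2 = 6(Δ_1 - Δ_0) = 32
  1·M_1 + 6·M_2 + 2·M_3 = 6(Δ_2 - Δ_1) = -60
Clamped end conditions give two more equations: 2h_0·M_0 + h_0·M_1 = 6(Δ_0 - p'(-2)) = -8 and h_2·M_2 + 2h_2·M_3 = 6(p'(4) - Δ_2) = -6.
Solving the tridiagonal system: M_0 = -107/21, M_1 = 158/21, M_2 = -271/21, M_3 = 104/21.
On [2, 4], p'(x) = b_2 + 2c_2·(x - 2) + 3d_2·(x - 2)² with b_2 = Δ_2 - h_2(2M_2 + M_3)/6 = 41/21, c_2 = M_2/2 = -271/42, d_2 = (M_3 - M_2)/(6h_2) = 125/84. So p'(2) = 41/21.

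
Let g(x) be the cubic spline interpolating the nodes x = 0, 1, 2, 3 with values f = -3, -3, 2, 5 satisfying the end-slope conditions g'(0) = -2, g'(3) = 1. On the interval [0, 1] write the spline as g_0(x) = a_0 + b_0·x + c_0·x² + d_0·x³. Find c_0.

Put M_i = g'' at the i-th knot. Here h = (1, 1, 1) and Δ = (0, 5, 3), so the interior equations h_(i-1)·M_(i-1) + 2(h_(i-1)+h_i)·M_i + h_i·M_(i+1) = 6(Δ_i − Δ_(i-1)) read
  1·M_0 + 4·M_1 + 1·M_2 = 6(Δ_1 - Δ_0) = 30
  1·M_1 + 4·M_2 + 1·M_3 = 6(Δ_2 - Δ_1) = -12
Clamped end conditions give two more equations: 2h_0·M_0 + h_0·M_1 = 6(Δ_0 - g'(0)) = 12 and h_2·M_2 + 2h_2·M_3 = 6(g'(3) - Δ_2) = -12.
Hence M_0 = 2, M_1 = 8, M_2 = -4, M_3 = -4.
On [0, 1], with g_0(x) = a_0 + b_0·x + c_0·x² + d_0·x³: c_0 = M_0/2 = 1, d_0 = (M_1 - M_0)/(6h_0) = 1, b_0 = Δ_0 - h_0(2M_0 + M_1)/6 = -2.

1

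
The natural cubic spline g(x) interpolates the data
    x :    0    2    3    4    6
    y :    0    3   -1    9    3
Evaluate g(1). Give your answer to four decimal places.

Put M_i = g'' at the i-th knot. Here h = (2, 1, 1, 2) and Δ = (3/2, -4, 10, -3), so the interior equations h_(i-1)·M_(i-1) + 2(h_(i-1)+h_i)·M_i + h_i·M_(i+1) = 6(Δ_i − Δ_(i-1)) read
  2·M_0 + 6·M_1 + 1·M_2 = 6(Δ_1 - Δ_0) = -33
  1·M_1 + 4·M_2 + 1·M_3 = 6(Δ_2 - Δ_1) = 84
  1·M_2 + 6·M_3 + 2·M_4 = 6(Δ_3 - Δ_2) = -78
Natural end conditions: M_0 = M_4 = 0.
Solving the tridiagonal system: M_0 = 0, M_1 = -447/44, M_2 = 615/22, M_3 = -777/44, M_4 = 0.
On [0, 2], g(x) = 0 + 215/44·x + 0·x² - 149/176·x³.
With x = 1: g(1) = 711/176.

4.0398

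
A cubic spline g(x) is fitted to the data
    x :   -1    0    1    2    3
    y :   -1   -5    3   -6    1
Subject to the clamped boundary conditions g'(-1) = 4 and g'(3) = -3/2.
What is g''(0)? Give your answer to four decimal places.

Put m_i = g'' at the i-th knot. Here h = (1, 1, 1, 1) and Δ = (-4, 8, -9, 7), so the interior equations h_(i-1)·m_(i-1) + 2(h_(i-1)+h_i)·m_i + h_i·m_(i+1) = 6(Δ_i − Δ_(i-1)) read
  1·m_0 + 4·m_1 + 1·m_2 = 6(Δ_1 - Δ_0) = 72
  1·m_1 + 4·m_2 + 1·m_3 = 6(Δ_2 - Δ_1) = -102
  1·m_2 + 4·m_3 + 1·m_4 = 6(Δ_3 - Δ_2) = 96
Clamped end conditions give two more equations: 2h_0·m_0 + h_0·m_1 = 6(Δ_0 - g'(-1)) = -48 and h_3·m_3 + 2h_3·m_4 = 6(g'(3) - Δ_3) = -51.
Hence m_0 = -2495/56, m_1 = 1151/28, m_2 = -383/8, m_3 = 1355/28, m_4 = -2783/56.

41.1071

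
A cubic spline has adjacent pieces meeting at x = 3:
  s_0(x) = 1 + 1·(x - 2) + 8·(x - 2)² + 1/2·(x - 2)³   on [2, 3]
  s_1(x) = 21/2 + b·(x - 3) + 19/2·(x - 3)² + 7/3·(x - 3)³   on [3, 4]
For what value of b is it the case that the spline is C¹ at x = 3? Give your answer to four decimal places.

s_0'(x) = 1 + 16·(x - 2) + 3/2·(x - 2)², so s_0'(3) = 37/2. On the right, s_1'(3) = b, so b = 37/2.

18.5000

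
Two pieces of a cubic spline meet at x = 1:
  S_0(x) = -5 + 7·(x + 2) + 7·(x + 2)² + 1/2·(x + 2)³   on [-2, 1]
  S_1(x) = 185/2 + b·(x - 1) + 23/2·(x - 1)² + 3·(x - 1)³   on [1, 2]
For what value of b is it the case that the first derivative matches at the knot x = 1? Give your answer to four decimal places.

S_0'(x) = 7 + 14·(x + 2) + 3/2·(x + 2)², so S_0'(1) = 125/2. On the right, S_1'(1) = b, so b = 125/2.

62.5000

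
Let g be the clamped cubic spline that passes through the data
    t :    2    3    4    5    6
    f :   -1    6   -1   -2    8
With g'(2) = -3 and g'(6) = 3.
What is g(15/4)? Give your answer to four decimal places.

Write σ_i for g''(x_i). With h_i = 1, 1, 1, 1 and divided differences Δ_i = 7, -7, -1, 10, the continuity of g' gives the tridiagonal system
  1·σ_0 + 4·σ_1 + 1·σ_2 = 6(Δ_1 - Δ_0) = -84
  1·σ_1 + 4·σ_2 + 1·σ_3 = 6(Δ_2 - Δ_1) = 36
  1·σ_2 + 4·σ_3 + 1·σ_4 = 6(Δ_3 - Δ_2) = 66
Clamped end conditions give two more equations: 2h_0·σ_0 + h_0·σ_1 = 6(Δ_0 - g'(2)) = 60 and h_3·σ_3 + 2h_3·σ_4 = 6(g'(6) - Δ_3) = -42.
Solving: σ_0 = 1347/28, σ_1 = -507/14, σ_2 = 51/4, σ_3 = 297/14, σ_4 = -885/28.
On [3, 4], g(t) = 6 + 165/56·(t - 3) - 507/28·(t - 3)² + 457/56·(t - 3)³.
With (t - 3) = 3/4: g(15/4) = 5259/3584.

1.4674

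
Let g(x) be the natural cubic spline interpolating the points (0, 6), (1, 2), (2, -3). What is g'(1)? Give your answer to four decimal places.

With M_i denoting the second derivative at x_i, h_i = 1, 1, and Δ_i = (y_(i+1) − y_i)/h_i = -4, -5:
  1·M_0 + 4·M_1 + 1·M_2 = 6(Δ_1 - Δ_0) = -6
Natural end conditions: M_0 = M_2 = 0.
Solving: M_0 = 0, M_1 = -3/2, M_2 = 0.
On [1, 2], g'(x) = b_1 + 2c_1·(x - 1) + 3d_1·(x - 1)² with b_1 = Δ_1 - h_1(2M_1 + M_2)/6 = -9/2, c_1 = M_1/2 = -3/4, d_1 = (M_2 - M_1)/(6h_1) = 1/4. So g'(1) = -9/2.

-4.5000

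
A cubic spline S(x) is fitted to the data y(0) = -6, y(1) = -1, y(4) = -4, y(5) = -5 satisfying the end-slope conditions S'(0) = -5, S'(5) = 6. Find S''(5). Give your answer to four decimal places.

20.5714

With σ_i denoting the second derivative at x_i, h_i = 1, 3, 1, and Δ_i = (y_(i+1) − y_i)/h_i = 5, -1, -1:
  1·σ_0 + 8·σ_1 + 3·σ_2 = 6(Δ_1 - Δ_0) = -36
  3·σ_1 + 8·σ_2 + 1·σ_3 = 6(Δ_2 - Δ_1) = 0
Clamped end conditions give two more equations: 2h_0·σ_0 + h_0·σ_1 = 6(Δ_0 - S'(0)) = 60 and h_2·σ_2 + 2h_2·σ_3 = 6(S'(5) - Δ_2) = 42.
Solving: σ_0 = 242/7, σ_1 = -64/7, σ_2 = 6/7, σ_3 = 144/7.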